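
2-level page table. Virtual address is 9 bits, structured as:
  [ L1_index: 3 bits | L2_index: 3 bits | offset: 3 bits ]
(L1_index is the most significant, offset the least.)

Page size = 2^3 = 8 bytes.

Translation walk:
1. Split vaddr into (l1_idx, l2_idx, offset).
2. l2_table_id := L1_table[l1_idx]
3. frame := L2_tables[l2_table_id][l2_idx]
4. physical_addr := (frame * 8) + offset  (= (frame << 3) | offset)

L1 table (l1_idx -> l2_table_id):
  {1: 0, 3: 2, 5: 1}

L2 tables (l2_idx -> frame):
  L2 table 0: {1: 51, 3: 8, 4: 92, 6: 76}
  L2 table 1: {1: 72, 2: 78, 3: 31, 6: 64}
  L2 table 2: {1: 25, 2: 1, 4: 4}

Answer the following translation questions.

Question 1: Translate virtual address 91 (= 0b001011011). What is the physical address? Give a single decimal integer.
Answer: 67

Derivation:
vaddr = 91 = 0b001011011
Split: l1_idx=1, l2_idx=3, offset=3
L1[1] = 0
L2[0][3] = 8
paddr = 8 * 8 + 3 = 67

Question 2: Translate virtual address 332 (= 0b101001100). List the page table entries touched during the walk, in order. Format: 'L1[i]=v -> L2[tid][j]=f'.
vaddr = 332 = 0b101001100
Split: l1_idx=5, l2_idx=1, offset=4

Answer: L1[5]=1 -> L2[1][1]=72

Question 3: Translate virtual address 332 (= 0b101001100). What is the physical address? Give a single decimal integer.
vaddr = 332 = 0b101001100
Split: l1_idx=5, l2_idx=1, offset=4
L1[5] = 1
L2[1][1] = 72
paddr = 72 * 8 + 4 = 580

Answer: 580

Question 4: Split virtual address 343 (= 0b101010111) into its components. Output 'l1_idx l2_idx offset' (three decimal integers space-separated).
Answer: 5 2 7

Derivation:
vaddr = 343 = 0b101010111
  top 3 bits -> l1_idx = 5
  next 3 bits -> l2_idx = 2
  bottom 3 bits -> offset = 7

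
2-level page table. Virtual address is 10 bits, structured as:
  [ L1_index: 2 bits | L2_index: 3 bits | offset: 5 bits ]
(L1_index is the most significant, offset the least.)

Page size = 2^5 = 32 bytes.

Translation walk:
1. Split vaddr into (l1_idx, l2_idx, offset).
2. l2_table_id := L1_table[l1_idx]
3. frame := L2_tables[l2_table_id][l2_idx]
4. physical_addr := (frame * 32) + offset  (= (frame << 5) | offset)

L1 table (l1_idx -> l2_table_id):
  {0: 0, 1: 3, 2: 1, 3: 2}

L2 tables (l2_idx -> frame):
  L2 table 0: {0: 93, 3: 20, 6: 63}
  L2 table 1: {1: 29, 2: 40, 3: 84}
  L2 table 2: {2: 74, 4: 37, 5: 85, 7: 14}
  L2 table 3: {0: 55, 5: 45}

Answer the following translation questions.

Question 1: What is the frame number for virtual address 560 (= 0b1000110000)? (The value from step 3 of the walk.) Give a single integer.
Answer: 29

Derivation:
vaddr = 560: l1_idx=2, l2_idx=1
L1[2] = 1; L2[1][1] = 29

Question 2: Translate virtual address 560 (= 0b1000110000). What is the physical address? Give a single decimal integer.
vaddr = 560 = 0b1000110000
Split: l1_idx=2, l2_idx=1, offset=16
L1[2] = 1
L2[1][1] = 29
paddr = 29 * 32 + 16 = 944

Answer: 944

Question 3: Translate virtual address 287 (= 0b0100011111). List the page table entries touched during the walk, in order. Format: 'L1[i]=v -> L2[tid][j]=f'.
vaddr = 287 = 0b0100011111
Split: l1_idx=1, l2_idx=0, offset=31

Answer: L1[1]=3 -> L2[3][0]=55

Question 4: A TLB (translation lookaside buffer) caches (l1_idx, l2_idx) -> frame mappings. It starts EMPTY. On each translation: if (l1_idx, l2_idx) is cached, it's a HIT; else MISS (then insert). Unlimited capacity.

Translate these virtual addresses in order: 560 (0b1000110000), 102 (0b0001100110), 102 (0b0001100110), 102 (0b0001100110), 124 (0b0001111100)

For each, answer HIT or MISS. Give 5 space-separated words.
Answer: MISS MISS HIT HIT HIT

Derivation:
vaddr=560: (2,1) not in TLB -> MISS, insert
vaddr=102: (0,3) not in TLB -> MISS, insert
vaddr=102: (0,3) in TLB -> HIT
vaddr=102: (0,3) in TLB -> HIT
vaddr=124: (0,3) in TLB -> HIT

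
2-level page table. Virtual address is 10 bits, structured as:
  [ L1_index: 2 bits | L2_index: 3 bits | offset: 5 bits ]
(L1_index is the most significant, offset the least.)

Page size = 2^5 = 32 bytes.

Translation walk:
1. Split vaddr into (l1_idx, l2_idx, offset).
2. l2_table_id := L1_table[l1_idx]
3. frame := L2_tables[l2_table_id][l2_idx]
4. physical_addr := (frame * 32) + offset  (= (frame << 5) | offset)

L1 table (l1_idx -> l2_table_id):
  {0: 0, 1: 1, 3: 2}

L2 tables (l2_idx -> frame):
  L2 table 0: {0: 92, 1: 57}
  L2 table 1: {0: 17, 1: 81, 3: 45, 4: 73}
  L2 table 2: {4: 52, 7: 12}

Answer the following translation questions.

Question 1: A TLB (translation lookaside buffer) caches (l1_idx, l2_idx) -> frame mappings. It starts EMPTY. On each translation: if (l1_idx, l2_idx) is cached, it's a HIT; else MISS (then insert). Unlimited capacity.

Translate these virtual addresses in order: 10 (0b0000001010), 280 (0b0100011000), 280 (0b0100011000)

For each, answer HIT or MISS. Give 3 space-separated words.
vaddr=10: (0,0) not in TLB -> MISS, insert
vaddr=280: (1,0) not in TLB -> MISS, insert
vaddr=280: (1,0) in TLB -> HIT

Answer: MISS MISS HIT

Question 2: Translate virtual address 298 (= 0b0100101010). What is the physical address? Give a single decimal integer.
Answer: 2602

Derivation:
vaddr = 298 = 0b0100101010
Split: l1_idx=1, l2_idx=1, offset=10
L1[1] = 1
L2[1][1] = 81
paddr = 81 * 32 + 10 = 2602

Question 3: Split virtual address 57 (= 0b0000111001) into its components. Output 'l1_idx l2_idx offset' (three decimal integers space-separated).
Answer: 0 1 25

Derivation:
vaddr = 57 = 0b0000111001
  top 2 bits -> l1_idx = 0
  next 3 bits -> l2_idx = 1
  bottom 5 bits -> offset = 25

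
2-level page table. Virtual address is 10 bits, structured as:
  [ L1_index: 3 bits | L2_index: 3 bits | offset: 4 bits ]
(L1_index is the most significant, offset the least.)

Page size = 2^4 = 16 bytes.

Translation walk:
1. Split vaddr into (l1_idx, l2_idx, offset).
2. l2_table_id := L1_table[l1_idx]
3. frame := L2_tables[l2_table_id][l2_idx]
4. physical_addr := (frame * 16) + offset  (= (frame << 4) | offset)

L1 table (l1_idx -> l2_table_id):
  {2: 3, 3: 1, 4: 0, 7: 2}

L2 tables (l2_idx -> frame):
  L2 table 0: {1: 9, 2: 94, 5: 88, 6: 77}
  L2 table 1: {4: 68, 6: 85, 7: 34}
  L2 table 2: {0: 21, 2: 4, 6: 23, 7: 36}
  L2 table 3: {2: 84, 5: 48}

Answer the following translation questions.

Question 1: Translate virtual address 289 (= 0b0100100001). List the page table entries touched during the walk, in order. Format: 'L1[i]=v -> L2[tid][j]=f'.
Answer: L1[2]=3 -> L2[3][2]=84

Derivation:
vaddr = 289 = 0b0100100001
Split: l1_idx=2, l2_idx=2, offset=1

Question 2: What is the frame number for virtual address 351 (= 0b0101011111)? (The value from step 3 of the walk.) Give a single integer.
Answer: 48

Derivation:
vaddr = 351: l1_idx=2, l2_idx=5
L1[2] = 3; L2[3][5] = 48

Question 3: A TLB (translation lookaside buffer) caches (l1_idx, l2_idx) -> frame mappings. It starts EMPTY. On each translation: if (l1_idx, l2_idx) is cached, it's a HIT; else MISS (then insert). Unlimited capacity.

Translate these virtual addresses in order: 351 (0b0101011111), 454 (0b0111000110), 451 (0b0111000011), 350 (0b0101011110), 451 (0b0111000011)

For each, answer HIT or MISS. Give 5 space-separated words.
vaddr=351: (2,5) not in TLB -> MISS, insert
vaddr=454: (3,4) not in TLB -> MISS, insert
vaddr=451: (3,4) in TLB -> HIT
vaddr=350: (2,5) in TLB -> HIT
vaddr=451: (3,4) in TLB -> HIT

Answer: MISS MISS HIT HIT HIT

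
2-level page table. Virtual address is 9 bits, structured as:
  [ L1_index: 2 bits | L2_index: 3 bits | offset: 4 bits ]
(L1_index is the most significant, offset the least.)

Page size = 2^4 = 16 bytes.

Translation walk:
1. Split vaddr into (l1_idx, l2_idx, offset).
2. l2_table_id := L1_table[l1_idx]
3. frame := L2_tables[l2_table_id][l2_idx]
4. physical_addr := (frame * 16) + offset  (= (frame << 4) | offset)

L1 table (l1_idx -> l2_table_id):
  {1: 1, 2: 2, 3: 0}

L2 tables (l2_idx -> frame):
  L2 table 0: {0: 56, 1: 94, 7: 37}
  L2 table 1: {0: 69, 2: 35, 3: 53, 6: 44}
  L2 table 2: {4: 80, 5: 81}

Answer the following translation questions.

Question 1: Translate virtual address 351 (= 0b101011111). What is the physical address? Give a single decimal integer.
Answer: 1311

Derivation:
vaddr = 351 = 0b101011111
Split: l1_idx=2, l2_idx=5, offset=15
L1[2] = 2
L2[2][5] = 81
paddr = 81 * 16 + 15 = 1311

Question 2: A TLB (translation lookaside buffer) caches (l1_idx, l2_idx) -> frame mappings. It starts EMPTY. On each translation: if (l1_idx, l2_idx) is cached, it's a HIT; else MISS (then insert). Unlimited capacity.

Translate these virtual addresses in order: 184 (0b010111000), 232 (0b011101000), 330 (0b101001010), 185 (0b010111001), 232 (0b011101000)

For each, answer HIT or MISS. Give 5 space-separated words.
Answer: MISS MISS MISS HIT HIT

Derivation:
vaddr=184: (1,3) not in TLB -> MISS, insert
vaddr=232: (1,6) not in TLB -> MISS, insert
vaddr=330: (2,4) not in TLB -> MISS, insert
vaddr=185: (1,3) in TLB -> HIT
vaddr=232: (1,6) in TLB -> HIT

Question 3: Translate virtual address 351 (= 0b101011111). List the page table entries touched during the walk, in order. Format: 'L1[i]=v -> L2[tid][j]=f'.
vaddr = 351 = 0b101011111
Split: l1_idx=2, l2_idx=5, offset=15

Answer: L1[2]=2 -> L2[2][5]=81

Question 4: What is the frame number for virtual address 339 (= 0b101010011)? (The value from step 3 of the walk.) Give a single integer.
Answer: 81

Derivation:
vaddr = 339: l1_idx=2, l2_idx=5
L1[2] = 2; L2[2][5] = 81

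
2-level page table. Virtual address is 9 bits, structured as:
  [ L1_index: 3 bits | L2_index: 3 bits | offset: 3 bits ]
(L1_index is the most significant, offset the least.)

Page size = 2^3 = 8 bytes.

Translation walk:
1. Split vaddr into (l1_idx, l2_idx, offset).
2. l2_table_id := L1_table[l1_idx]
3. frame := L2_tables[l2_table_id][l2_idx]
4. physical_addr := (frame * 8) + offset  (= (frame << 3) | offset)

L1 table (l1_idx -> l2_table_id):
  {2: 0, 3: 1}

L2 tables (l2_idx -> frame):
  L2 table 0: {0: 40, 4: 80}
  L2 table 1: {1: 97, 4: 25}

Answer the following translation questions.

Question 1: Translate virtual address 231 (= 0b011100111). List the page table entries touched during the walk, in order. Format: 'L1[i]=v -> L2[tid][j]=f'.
vaddr = 231 = 0b011100111
Split: l1_idx=3, l2_idx=4, offset=7

Answer: L1[3]=1 -> L2[1][4]=25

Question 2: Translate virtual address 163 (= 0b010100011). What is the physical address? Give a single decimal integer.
vaddr = 163 = 0b010100011
Split: l1_idx=2, l2_idx=4, offset=3
L1[2] = 0
L2[0][4] = 80
paddr = 80 * 8 + 3 = 643

Answer: 643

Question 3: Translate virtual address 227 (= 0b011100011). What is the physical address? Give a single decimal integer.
Answer: 203

Derivation:
vaddr = 227 = 0b011100011
Split: l1_idx=3, l2_idx=4, offset=3
L1[3] = 1
L2[1][4] = 25
paddr = 25 * 8 + 3 = 203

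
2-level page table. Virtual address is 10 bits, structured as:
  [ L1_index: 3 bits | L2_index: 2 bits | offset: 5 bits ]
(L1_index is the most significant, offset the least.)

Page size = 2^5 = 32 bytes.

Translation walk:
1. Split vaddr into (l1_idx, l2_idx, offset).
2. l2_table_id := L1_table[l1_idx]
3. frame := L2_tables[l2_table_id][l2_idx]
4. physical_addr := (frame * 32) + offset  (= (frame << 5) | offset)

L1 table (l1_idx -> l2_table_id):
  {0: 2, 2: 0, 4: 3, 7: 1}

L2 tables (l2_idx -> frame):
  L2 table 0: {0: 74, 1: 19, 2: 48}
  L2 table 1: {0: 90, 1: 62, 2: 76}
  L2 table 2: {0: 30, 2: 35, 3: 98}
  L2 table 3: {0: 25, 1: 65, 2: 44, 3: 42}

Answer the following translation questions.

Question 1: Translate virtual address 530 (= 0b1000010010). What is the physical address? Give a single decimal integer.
vaddr = 530 = 0b1000010010
Split: l1_idx=4, l2_idx=0, offset=18
L1[4] = 3
L2[3][0] = 25
paddr = 25 * 32 + 18 = 818

Answer: 818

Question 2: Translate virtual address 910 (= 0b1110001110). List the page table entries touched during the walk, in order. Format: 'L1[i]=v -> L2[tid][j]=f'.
Answer: L1[7]=1 -> L2[1][0]=90

Derivation:
vaddr = 910 = 0b1110001110
Split: l1_idx=7, l2_idx=0, offset=14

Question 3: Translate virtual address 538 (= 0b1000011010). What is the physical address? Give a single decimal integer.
vaddr = 538 = 0b1000011010
Split: l1_idx=4, l2_idx=0, offset=26
L1[4] = 3
L2[3][0] = 25
paddr = 25 * 32 + 26 = 826

Answer: 826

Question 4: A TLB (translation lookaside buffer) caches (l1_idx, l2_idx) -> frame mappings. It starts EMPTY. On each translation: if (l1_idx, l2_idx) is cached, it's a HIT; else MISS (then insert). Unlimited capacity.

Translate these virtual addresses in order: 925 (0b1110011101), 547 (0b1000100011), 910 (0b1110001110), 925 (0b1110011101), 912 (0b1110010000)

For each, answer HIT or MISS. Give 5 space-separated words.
Answer: MISS MISS HIT HIT HIT

Derivation:
vaddr=925: (7,0) not in TLB -> MISS, insert
vaddr=547: (4,1) not in TLB -> MISS, insert
vaddr=910: (7,0) in TLB -> HIT
vaddr=925: (7,0) in TLB -> HIT
vaddr=912: (7,0) in TLB -> HIT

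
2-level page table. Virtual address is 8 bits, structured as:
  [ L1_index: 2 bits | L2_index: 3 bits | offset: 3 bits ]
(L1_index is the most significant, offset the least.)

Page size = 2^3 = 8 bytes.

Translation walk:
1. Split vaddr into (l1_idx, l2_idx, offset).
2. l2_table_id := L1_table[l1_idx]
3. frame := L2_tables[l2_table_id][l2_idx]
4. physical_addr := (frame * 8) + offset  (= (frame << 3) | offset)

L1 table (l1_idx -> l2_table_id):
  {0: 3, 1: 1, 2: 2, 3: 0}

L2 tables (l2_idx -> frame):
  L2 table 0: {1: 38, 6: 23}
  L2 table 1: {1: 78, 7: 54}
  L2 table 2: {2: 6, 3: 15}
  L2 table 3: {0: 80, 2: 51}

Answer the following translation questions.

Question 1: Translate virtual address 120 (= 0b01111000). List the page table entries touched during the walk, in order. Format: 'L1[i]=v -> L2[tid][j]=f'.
vaddr = 120 = 0b01111000
Split: l1_idx=1, l2_idx=7, offset=0

Answer: L1[1]=1 -> L2[1][7]=54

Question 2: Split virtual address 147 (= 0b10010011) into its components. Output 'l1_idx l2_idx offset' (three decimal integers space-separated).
vaddr = 147 = 0b10010011
  top 2 bits -> l1_idx = 2
  next 3 bits -> l2_idx = 2
  bottom 3 bits -> offset = 3

Answer: 2 2 3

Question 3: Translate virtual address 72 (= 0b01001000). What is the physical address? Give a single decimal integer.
vaddr = 72 = 0b01001000
Split: l1_idx=1, l2_idx=1, offset=0
L1[1] = 1
L2[1][1] = 78
paddr = 78 * 8 + 0 = 624

Answer: 624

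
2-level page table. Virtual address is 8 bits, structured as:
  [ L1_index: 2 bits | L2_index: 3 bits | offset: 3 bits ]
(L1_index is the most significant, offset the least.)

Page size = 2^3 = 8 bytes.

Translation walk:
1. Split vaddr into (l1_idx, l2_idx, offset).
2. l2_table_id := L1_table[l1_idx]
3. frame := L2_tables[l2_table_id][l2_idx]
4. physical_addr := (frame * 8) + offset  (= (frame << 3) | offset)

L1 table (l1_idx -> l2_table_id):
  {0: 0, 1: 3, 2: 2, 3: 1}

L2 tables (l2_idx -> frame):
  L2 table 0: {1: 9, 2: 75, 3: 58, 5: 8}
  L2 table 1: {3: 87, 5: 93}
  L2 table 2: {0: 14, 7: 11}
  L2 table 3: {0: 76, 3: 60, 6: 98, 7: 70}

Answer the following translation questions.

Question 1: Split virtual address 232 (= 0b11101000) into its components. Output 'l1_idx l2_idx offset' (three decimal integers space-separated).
vaddr = 232 = 0b11101000
  top 2 bits -> l1_idx = 3
  next 3 bits -> l2_idx = 5
  bottom 3 bits -> offset = 0

Answer: 3 5 0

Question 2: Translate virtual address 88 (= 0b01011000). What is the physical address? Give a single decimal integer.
vaddr = 88 = 0b01011000
Split: l1_idx=1, l2_idx=3, offset=0
L1[1] = 3
L2[3][3] = 60
paddr = 60 * 8 + 0 = 480

Answer: 480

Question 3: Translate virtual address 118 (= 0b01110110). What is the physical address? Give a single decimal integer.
Answer: 790

Derivation:
vaddr = 118 = 0b01110110
Split: l1_idx=1, l2_idx=6, offset=6
L1[1] = 3
L2[3][6] = 98
paddr = 98 * 8 + 6 = 790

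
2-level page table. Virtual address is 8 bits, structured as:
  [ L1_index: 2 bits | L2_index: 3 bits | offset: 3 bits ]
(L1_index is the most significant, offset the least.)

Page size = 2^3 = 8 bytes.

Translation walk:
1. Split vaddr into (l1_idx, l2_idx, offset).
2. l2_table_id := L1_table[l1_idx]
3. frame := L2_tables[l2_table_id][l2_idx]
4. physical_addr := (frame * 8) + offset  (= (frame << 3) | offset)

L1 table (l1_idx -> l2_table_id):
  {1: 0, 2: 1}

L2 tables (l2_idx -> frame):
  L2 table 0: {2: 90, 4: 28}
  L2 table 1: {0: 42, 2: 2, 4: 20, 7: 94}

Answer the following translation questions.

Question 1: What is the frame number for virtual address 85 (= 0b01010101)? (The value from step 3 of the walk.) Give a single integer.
vaddr = 85: l1_idx=1, l2_idx=2
L1[1] = 0; L2[0][2] = 90

Answer: 90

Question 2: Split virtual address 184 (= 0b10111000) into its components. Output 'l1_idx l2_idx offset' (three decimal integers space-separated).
vaddr = 184 = 0b10111000
  top 2 bits -> l1_idx = 2
  next 3 bits -> l2_idx = 7
  bottom 3 bits -> offset = 0

Answer: 2 7 0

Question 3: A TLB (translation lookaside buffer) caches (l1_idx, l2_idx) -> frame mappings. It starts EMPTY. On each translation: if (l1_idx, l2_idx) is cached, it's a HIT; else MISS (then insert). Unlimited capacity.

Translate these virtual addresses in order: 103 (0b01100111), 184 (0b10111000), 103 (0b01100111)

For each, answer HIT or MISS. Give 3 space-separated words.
Answer: MISS MISS HIT

Derivation:
vaddr=103: (1,4) not in TLB -> MISS, insert
vaddr=184: (2,7) not in TLB -> MISS, insert
vaddr=103: (1,4) in TLB -> HIT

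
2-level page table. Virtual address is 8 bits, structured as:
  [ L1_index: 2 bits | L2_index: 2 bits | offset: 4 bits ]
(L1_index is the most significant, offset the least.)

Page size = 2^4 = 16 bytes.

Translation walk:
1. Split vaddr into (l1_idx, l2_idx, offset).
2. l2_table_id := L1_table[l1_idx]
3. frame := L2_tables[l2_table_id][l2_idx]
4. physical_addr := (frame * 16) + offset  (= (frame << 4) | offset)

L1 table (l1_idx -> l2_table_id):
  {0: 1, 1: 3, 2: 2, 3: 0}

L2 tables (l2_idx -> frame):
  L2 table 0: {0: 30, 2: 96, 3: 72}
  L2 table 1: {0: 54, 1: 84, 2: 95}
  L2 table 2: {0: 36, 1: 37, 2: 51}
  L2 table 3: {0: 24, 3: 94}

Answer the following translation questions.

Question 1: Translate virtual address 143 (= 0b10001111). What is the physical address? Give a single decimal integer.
Answer: 591

Derivation:
vaddr = 143 = 0b10001111
Split: l1_idx=2, l2_idx=0, offset=15
L1[2] = 2
L2[2][0] = 36
paddr = 36 * 16 + 15 = 591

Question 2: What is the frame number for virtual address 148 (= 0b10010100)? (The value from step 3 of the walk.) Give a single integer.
vaddr = 148: l1_idx=2, l2_idx=1
L1[2] = 2; L2[2][1] = 37

Answer: 37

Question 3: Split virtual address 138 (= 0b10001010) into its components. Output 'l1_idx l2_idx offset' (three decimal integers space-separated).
Answer: 2 0 10

Derivation:
vaddr = 138 = 0b10001010
  top 2 bits -> l1_idx = 2
  next 2 bits -> l2_idx = 0
  bottom 4 bits -> offset = 10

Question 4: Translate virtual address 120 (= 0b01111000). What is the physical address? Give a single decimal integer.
Answer: 1512

Derivation:
vaddr = 120 = 0b01111000
Split: l1_idx=1, l2_idx=3, offset=8
L1[1] = 3
L2[3][3] = 94
paddr = 94 * 16 + 8 = 1512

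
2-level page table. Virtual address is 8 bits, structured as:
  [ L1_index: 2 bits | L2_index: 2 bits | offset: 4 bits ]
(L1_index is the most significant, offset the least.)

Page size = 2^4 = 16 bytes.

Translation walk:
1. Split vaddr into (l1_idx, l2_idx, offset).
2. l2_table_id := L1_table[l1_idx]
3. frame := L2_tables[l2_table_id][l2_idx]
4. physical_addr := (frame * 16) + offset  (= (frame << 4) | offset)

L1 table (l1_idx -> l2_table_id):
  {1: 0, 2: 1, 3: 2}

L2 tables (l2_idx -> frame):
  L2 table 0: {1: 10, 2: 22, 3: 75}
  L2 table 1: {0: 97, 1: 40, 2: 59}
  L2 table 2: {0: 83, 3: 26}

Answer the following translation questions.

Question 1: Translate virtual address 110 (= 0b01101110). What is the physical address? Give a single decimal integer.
vaddr = 110 = 0b01101110
Split: l1_idx=1, l2_idx=2, offset=14
L1[1] = 0
L2[0][2] = 22
paddr = 22 * 16 + 14 = 366

Answer: 366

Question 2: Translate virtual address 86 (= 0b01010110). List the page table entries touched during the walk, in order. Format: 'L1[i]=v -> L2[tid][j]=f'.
vaddr = 86 = 0b01010110
Split: l1_idx=1, l2_idx=1, offset=6

Answer: L1[1]=0 -> L2[0][1]=10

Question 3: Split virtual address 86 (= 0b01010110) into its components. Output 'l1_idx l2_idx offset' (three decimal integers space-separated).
vaddr = 86 = 0b01010110
  top 2 bits -> l1_idx = 1
  next 2 bits -> l2_idx = 1
  bottom 4 bits -> offset = 6

Answer: 1 1 6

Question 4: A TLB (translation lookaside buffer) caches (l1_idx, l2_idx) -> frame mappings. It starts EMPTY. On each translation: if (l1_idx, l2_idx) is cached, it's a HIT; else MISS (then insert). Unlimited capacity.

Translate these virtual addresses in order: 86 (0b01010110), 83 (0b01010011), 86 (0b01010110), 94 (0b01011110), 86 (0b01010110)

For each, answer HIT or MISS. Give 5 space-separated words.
vaddr=86: (1,1) not in TLB -> MISS, insert
vaddr=83: (1,1) in TLB -> HIT
vaddr=86: (1,1) in TLB -> HIT
vaddr=94: (1,1) in TLB -> HIT
vaddr=86: (1,1) in TLB -> HIT

Answer: MISS HIT HIT HIT HIT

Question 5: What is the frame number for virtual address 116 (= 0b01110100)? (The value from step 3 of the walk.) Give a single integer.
Answer: 75

Derivation:
vaddr = 116: l1_idx=1, l2_idx=3
L1[1] = 0; L2[0][3] = 75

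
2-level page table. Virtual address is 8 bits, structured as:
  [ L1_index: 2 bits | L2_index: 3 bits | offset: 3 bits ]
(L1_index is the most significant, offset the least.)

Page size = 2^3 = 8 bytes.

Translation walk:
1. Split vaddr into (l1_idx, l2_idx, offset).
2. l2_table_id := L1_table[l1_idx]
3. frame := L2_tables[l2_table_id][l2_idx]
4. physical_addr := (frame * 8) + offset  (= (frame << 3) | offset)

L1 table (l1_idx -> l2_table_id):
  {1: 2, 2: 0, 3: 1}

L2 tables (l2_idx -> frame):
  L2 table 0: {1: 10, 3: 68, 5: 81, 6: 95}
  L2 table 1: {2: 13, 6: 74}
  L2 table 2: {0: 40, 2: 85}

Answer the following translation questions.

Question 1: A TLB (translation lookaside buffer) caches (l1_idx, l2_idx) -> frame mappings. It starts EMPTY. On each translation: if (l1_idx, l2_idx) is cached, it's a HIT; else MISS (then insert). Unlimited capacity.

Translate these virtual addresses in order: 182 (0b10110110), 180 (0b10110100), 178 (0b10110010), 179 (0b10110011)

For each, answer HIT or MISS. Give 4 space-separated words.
vaddr=182: (2,6) not in TLB -> MISS, insert
vaddr=180: (2,6) in TLB -> HIT
vaddr=178: (2,6) in TLB -> HIT
vaddr=179: (2,6) in TLB -> HIT

Answer: MISS HIT HIT HIT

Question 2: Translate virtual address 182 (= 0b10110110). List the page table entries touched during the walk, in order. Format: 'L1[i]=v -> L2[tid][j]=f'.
Answer: L1[2]=0 -> L2[0][6]=95

Derivation:
vaddr = 182 = 0b10110110
Split: l1_idx=2, l2_idx=6, offset=6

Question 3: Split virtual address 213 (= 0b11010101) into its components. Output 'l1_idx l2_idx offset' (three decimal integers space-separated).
Answer: 3 2 5

Derivation:
vaddr = 213 = 0b11010101
  top 2 bits -> l1_idx = 3
  next 3 bits -> l2_idx = 2
  bottom 3 bits -> offset = 5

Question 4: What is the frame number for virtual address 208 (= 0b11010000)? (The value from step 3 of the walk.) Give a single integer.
vaddr = 208: l1_idx=3, l2_idx=2
L1[3] = 1; L2[1][2] = 13

Answer: 13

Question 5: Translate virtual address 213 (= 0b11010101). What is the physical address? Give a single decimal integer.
Answer: 109

Derivation:
vaddr = 213 = 0b11010101
Split: l1_idx=3, l2_idx=2, offset=5
L1[3] = 1
L2[1][2] = 13
paddr = 13 * 8 + 5 = 109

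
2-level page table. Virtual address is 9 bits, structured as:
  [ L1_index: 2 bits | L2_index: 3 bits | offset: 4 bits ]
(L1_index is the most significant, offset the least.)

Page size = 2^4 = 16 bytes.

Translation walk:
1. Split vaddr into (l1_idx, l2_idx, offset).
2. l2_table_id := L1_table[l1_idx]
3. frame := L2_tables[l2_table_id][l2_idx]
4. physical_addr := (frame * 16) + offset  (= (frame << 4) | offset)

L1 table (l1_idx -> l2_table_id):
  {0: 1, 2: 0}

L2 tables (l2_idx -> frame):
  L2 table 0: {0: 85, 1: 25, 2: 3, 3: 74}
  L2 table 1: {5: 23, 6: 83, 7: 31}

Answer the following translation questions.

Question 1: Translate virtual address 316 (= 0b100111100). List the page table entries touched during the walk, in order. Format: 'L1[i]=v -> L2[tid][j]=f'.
Answer: L1[2]=0 -> L2[0][3]=74

Derivation:
vaddr = 316 = 0b100111100
Split: l1_idx=2, l2_idx=3, offset=12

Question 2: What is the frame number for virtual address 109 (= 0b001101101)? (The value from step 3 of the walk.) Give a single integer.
Answer: 83

Derivation:
vaddr = 109: l1_idx=0, l2_idx=6
L1[0] = 1; L2[1][6] = 83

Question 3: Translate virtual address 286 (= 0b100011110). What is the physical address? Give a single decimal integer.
vaddr = 286 = 0b100011110
Split: l1_idx=2, l2_idx=1, offset=14
L1[2] = 0
L2[0][1] = 25
paddr = 25 * 16 + 14 = 414

Answer: 414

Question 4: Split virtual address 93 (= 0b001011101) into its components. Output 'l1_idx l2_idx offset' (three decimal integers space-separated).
Answer: 0 5 13

Derivation:
vaddr = 93 = 0b001011101
  top 2 bits -> l1_idx = 0
  next 3 bits -> l2_idx = 5
  bottom 4 bits -> offset = 13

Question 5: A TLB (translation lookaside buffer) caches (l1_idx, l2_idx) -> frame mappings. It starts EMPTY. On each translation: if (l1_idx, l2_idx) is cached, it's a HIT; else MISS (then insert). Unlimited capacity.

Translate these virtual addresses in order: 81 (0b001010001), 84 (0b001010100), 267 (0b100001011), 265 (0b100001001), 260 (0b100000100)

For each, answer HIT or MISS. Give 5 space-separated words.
Answer: MISS HIT MISS HIT HIT

Derivation:
vaddr=81: (0,5) not in TLB -> MISS, insert
vaddr=84: (0,5) in TLB -> HIT
vaddr=267: (2,0) not in TLB -> MISS, insert
vaddr=265: (2,0) in TLB -> HIT
vaddr=260: (2,0) in TLB -> HIT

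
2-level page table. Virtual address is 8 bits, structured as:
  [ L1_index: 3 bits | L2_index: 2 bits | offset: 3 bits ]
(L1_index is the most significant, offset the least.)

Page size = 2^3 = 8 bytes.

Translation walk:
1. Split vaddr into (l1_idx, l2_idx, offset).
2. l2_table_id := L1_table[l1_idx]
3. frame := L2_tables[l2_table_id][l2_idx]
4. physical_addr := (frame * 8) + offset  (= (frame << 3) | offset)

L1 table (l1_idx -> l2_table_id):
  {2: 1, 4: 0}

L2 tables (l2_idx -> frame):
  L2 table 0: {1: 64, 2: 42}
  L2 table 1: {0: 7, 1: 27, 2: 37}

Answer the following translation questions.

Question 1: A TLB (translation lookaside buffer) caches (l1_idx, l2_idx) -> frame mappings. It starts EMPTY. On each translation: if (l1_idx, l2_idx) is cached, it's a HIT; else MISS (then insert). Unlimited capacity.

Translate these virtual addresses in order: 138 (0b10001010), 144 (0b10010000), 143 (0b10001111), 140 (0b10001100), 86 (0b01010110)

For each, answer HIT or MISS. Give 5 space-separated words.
vaddr=138: (4,1) not in TLB -> MISS, insert
vaddr=144: (4,2) not in TLB -> MISS, insert
vaddr=143: (4,1) in TLB -> HIT
vaddr=140: (4,1) in TLB -> HIT
vaddr=86: (2,2) not in TLB -> MISS, insert

Answer: MISS MISS HIT HIT MISS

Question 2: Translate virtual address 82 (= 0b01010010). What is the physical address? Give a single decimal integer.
Answer: 298

Derivation:
vaddr = 82 = 0b01010010
Split: l1_idx=2, l2_idx=2, offset=2
L1[2] = 1
L2[1][2] = 37
paddr = 37 * 8 + 2 = 298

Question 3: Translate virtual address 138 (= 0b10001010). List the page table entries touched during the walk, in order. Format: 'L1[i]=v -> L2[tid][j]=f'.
vaddr = 138 = 0b10001010
Split: l1_idx=4, l2_idx=1, offset=2

Answer: L1[4]=0 -> L2[0][1]=64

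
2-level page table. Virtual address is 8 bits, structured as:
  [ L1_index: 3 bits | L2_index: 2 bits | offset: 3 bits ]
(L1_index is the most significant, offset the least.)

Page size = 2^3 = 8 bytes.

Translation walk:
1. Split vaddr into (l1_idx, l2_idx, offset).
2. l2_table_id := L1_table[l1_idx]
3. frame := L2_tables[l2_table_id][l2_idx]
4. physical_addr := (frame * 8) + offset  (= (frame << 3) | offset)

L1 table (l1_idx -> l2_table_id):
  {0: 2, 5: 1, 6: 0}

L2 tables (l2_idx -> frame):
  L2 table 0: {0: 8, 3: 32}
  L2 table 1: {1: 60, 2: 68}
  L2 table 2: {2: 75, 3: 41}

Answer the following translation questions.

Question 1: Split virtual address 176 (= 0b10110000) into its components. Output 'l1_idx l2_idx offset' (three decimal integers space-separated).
vaddr = 176 = 0b10110000
  top 3 bits -> l1_idx = 5
  next 2 bits -> l2_idx = 2
  bottom 3 bits -> offset = 0

Answer: 5 2 0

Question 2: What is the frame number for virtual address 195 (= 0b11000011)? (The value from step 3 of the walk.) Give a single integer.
Answer: 8

Derivation:
vaddr = 195: l1_idx=6, l2_idx=0
L1[6] = 0; L2[0][0] = 8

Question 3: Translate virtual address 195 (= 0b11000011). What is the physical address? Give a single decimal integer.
vaddr = 195 = 0b11000011
Split: l1_idx=6, l2_idx=0, offset=3
L1[6] = 0
L2[0][0] = 8
paddr = 8 * 8 + 3 = 67

Answer: 67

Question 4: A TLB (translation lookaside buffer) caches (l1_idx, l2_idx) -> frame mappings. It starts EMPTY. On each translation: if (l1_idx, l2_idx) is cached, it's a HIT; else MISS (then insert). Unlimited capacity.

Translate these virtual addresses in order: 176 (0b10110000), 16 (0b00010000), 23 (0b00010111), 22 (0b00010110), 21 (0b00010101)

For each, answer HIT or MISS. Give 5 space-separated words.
vaddr=176: (5,2) not in TLB -> MISS, insert
vaddr=16: (0,2) not in TLB -> MISS, insert
vaddr=23: (0,2) in TLB -> HIT
vaddr=22: (0,2) in TLB -> HIT
vaddr=21: (0,2) in TLB -> HIT

Answer: MISS MISS HIT HIT HIT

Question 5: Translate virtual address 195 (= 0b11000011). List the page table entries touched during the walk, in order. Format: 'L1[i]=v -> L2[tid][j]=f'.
vaddr = 195 = 0b11000011
Split: l1_idx=6, l2_idx=0, offset=3

Answer: L1[6]=0 -> L2[0][0]=8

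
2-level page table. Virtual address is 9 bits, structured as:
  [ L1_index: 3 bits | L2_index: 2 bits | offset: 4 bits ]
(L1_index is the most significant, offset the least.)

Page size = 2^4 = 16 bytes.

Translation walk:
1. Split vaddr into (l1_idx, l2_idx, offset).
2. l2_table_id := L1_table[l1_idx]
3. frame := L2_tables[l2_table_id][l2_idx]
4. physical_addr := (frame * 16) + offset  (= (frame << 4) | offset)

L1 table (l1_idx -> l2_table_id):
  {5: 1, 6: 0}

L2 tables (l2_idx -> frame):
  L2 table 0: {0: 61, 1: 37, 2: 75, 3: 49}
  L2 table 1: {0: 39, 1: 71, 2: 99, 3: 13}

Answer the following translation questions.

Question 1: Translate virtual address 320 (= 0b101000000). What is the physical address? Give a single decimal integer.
vaddr = 320 = 0b101000000
Split: l1_idx=5, l2_idx=0, offset=0
L1[5] = 1
L2[1][0] = 39
paddr = 39 * 16 + 0 = 624

Answer: 624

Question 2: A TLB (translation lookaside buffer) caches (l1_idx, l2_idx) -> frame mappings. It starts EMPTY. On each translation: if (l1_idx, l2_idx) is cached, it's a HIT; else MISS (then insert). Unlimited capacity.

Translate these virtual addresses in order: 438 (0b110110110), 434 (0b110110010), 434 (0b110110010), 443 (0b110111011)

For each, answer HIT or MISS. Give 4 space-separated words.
Answer: MISS HIT HIT HIT

Derivation:
vaddr=438: (6,3) not in TLB -> MISS, insert
vaddr=434: (6,3) in TLB -> HIT
vaddr=434: (6,3) in TLB -> HIT
vaddr=443: (6,3) in TLB -> HIT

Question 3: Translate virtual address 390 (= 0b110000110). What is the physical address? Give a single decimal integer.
vaddr = 390 = 0b110000110
Split: l1_idx=6, l2_idx=0, offset=6
L1[6] = 0
L2[0][0] = 61
paddr = 61 * 16 + 6 = 982

Answer: 982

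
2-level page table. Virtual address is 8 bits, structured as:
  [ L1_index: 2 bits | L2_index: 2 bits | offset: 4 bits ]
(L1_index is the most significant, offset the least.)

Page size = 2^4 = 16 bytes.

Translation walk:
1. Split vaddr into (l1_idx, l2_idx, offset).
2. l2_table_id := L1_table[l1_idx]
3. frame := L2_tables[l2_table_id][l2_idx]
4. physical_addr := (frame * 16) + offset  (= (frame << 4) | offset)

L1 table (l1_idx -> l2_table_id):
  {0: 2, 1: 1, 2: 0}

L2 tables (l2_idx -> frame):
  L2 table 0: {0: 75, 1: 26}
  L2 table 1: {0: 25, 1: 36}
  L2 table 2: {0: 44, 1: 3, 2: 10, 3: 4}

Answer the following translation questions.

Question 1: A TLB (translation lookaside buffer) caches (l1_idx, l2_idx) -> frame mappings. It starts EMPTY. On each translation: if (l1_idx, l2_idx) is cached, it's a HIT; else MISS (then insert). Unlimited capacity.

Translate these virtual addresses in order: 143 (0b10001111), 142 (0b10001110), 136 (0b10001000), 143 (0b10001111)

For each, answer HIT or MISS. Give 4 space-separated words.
vaddr=143: (2,0) not in TLB -> MISS, insert
vaddr=142: (2,0) in TLB -> HIT
vaddr=136: (2,0) in TLB -> HIT
vaddr=143: (2,0) in TLB -> HIT

Answer: MISS HIT HIT HIT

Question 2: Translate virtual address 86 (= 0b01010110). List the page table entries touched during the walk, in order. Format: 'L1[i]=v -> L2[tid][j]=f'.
vaddr = 86 = 0b01010110
Split: l1_idx=1, l2_idx=1, offset=6

Answer: L1[1]=1 -> L2[1][1]=36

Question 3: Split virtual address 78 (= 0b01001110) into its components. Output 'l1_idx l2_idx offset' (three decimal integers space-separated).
Answer: 1 0 14

Derivation:
vaddr = 78 = 0b01001110
  top 2 bits -> l1_idx = 1
  next 2 bits -> l2_idx = 0
  bottom 4 bits -> offset = 14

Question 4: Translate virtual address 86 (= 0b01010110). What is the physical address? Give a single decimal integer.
vaddr = 86 = 0b01010110
Split: l1_idx=1, l2_idx=1, offset=6
L1[1] = 1
L2[1][1] = 36
paddr = 36 * 16 + 6 = 582

Answer: 582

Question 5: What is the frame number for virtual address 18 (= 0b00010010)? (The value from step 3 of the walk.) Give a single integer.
vaddr = 18: l1_idx=0, l2_idx=1
L1[0] = 2; L2[2][1] = 3

Answer: 3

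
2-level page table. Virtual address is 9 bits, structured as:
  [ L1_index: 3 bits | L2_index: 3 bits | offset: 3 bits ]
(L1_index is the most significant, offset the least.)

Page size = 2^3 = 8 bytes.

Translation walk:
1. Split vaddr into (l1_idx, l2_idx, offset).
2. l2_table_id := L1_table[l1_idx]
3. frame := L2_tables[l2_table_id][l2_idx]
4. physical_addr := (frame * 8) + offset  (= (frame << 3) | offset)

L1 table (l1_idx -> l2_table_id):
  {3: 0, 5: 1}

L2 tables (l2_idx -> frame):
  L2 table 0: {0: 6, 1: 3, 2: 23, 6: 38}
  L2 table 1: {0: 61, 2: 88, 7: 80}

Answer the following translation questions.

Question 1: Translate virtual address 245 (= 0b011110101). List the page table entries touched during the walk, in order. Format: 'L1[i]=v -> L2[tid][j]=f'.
Answer: L1[3]=0 -> L2[0][6]=38

Derivation:
vaddr = 245 = 0b011110101
Split: l1_idx=3, l2_idx=6, offset=5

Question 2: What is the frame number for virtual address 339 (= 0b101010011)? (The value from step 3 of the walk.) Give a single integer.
Answer: 88

Derivation:
vaddr = 339: l1_idx=5, l2_idx=2
L1[5] = 1; L2[1][2] = 88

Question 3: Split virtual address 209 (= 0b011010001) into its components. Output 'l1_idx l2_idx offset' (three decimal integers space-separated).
vaddr = 209 = 0b011010001
  top 3 bits -> l1_idx = 3
  next 3 bits -> l2_idx = 2
  bottom 3 bits -> offset = 1

Answer: 3 2 1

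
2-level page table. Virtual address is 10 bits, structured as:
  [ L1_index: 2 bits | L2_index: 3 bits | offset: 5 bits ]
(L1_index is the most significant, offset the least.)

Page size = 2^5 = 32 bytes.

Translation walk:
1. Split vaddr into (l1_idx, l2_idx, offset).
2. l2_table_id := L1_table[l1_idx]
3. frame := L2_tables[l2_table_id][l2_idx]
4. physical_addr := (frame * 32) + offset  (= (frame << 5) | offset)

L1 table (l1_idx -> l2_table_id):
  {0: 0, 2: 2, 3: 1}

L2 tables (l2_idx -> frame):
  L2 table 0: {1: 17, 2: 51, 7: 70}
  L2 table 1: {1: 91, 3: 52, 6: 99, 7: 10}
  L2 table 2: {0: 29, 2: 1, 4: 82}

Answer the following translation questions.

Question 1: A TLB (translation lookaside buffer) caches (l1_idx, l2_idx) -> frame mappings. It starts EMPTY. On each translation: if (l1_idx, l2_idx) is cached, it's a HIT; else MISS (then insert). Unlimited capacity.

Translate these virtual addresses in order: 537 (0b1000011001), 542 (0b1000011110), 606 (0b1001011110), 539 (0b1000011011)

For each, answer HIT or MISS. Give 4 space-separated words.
vaddr=537: (2,0) not in TLB -> MISS, insert
vaddr=542: (2,0) in TLB -> HIT
vaddr=606: (2,2) not in TLB -> MISS, insert
vaddr=539: (2,0) in TLB -> HIT

Answer: MISS HIT MISS HIT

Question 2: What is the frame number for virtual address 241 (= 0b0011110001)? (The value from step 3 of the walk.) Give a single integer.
vaddr = 241: l1_idx=0, l2_idx=7
L1[0] = 0; L2[0][7] = 70

Answer: 70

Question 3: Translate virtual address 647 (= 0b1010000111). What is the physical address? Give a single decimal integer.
vaddr = 647 = 0b1010000111
Split: l1_idx=2, l2_idx=4, offset=7
L1[2] = 2
L2[2][4] = 82
paddr = 82 * 32 + 7 = 2631

Answer: 2631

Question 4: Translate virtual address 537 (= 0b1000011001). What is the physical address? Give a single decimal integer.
Answer: 953

Derivation:
vaddr = 537 = 0b1000011001
Split: l1_idx=2, l2_idx=0, offset=25
L1[2] = 2
L2[2][0] = 29
paddr = 29 * 32 + 25 = 953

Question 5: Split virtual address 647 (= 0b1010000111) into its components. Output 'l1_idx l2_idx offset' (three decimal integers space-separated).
vaddr = 647 = 0b1010000111
  top 2 bits -> l1_idx = 2
  next 3 bits -> l2_idx = 4
  bottom 5 bits -> offset = 7

Answer: 2 4 7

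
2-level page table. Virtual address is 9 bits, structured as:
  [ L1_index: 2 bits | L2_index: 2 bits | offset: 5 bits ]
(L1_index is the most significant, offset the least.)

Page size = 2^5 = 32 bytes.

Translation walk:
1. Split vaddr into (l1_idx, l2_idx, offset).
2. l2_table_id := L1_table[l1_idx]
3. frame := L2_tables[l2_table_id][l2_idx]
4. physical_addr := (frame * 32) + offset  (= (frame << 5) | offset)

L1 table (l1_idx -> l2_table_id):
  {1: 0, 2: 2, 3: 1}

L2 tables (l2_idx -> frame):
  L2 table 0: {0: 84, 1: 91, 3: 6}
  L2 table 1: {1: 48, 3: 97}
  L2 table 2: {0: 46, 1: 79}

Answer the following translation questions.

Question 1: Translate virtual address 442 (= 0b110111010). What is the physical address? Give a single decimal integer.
Answer: 1562

Derivation:
vaddr = 442 = 0b110111010
Split: l1_idx=3, l2_idx=1, offset=26
L1[3] = 1
L2[1][1] = 48
paddr = 48 * 32 + 26 = 1562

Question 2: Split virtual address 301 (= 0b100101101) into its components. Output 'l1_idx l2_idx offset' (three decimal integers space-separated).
vaddr = 301 = 0b100101101
  top 2 bits -> l1_idx = 2
  next 2 bits -> l2_idx = 1
  bottom 5 bits -> offset = 13

Answer: 2 1 13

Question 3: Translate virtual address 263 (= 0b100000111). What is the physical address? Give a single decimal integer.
vaddr = 263 = 0b100000111
Split: l1_idx=2, l2_idx=0, offset=7
L1[2] = 2
L2[2][0] = 46
paddr = 46 * 32 + 7 = 1479

Answer: 1479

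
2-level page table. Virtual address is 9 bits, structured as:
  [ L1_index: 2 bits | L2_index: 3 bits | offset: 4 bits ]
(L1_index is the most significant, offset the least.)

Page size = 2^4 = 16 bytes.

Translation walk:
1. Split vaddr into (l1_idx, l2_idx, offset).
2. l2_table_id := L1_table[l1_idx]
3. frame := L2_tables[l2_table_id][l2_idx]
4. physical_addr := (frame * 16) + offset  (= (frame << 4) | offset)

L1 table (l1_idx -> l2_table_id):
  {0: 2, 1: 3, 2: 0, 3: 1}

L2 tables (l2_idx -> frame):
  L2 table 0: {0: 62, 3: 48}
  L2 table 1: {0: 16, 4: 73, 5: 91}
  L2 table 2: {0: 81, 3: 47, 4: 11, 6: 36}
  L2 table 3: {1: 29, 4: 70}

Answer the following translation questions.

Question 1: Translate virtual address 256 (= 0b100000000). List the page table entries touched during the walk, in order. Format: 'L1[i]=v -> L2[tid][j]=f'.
vaddr = 256 = 0b100000000
Split: l1_idx=2, l2_idx=0, offset=0

Answer: L1[2]=0 -> L2[0][0]=62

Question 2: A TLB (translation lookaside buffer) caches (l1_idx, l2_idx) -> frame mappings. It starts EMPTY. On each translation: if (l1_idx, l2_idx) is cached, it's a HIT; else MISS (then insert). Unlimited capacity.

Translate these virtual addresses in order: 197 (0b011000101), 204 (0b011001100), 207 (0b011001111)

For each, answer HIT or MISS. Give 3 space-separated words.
Answer: MISS HIT HIT

Derivation:
vaddr=197: (1,4) not in TLB -> MISS, insert
vaddr=204: (1,4) in TLB -> HIT
vaddr=207: (1,4) in TLB -> HIT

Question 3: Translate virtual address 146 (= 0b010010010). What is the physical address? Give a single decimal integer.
Answer: 466

Derivation:
vaddr = 146 = 0b010010010
Split: l1_idx=1, l2_idx=1, offset=2
L1[1] = 3
L2[3][1] = 29
paddr = 29 * 16 + 2 = 466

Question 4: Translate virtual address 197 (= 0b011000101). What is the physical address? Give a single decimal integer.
vaddr = 197 = 0b011000101
Split: l1_idx=1, l2_idx=4, offset=5
L1[1] = 3
L2[3][4] = 70
paddr = 70 * 16 + 5 = 1125

Answer: 1125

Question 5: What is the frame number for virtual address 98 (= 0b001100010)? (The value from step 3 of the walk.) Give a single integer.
Answer: 36

Derivation:
vaddr = 98: l1_idx=0, l2_idx=6
L1[0] = 2; L2[2][6] = 36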